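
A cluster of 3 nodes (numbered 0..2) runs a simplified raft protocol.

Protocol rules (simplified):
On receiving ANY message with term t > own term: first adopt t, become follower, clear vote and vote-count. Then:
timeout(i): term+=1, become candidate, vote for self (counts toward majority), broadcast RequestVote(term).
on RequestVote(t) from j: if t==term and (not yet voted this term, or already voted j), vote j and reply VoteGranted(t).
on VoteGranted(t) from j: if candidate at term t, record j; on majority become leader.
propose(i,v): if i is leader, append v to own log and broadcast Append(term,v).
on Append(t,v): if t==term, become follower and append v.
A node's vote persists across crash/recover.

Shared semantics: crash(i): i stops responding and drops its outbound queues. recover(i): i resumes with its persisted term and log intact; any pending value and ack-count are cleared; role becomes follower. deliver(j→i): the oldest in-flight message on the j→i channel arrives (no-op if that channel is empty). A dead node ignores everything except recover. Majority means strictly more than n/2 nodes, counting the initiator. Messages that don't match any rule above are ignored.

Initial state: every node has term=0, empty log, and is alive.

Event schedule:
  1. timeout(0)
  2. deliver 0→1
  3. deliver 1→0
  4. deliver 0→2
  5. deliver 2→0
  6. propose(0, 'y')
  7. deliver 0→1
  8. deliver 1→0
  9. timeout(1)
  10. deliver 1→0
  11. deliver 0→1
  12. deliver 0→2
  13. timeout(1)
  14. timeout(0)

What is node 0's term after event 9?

1

after 1 — timeout(0): n0:cand/t1/[-]
after 2 — deliver 0→1: n1:foll/t1/[-]
after 3 — deliver 1→0: n0:lead/t1/[-]
after 4 — deliver 0→2: n2:foll/t1/[-]
after 5 — deliver 2→0: ·
after 6 — propose(0,'y'): n0:lead/t1/[y]
after 7 — deliver 0→1: n1:foll/t1/[y]
after 8 — deliver 1→0: ·
after 9 — timeout(1): n1:cand/t2/[y]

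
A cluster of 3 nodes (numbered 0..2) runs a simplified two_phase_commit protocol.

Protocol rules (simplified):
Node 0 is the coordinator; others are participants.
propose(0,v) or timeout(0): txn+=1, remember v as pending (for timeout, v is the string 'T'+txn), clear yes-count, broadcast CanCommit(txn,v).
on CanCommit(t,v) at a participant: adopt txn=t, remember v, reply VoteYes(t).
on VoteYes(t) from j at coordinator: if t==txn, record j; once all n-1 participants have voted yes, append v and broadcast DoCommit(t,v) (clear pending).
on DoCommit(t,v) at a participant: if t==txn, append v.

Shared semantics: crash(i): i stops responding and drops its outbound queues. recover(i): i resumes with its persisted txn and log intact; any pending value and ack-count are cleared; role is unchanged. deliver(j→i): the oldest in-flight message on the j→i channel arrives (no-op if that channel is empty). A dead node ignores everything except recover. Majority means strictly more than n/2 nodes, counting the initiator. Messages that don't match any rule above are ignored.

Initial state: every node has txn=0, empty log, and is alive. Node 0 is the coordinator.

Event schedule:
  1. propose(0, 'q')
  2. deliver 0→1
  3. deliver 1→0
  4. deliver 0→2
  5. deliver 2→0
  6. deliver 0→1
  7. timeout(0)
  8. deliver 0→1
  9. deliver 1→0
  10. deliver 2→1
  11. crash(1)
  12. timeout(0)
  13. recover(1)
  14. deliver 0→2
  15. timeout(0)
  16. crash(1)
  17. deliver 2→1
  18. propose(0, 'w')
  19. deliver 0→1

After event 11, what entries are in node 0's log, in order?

q

step 1 propose(0,'q'): 0={coor,t=1,log=-}
step 2 deliver 0→1: 1={part,t=1,log=-}
step 3 deliver 1→0: —
step 4 deliver 0→2: 2={part,t=1,log=-}
step 5 deliver 2→0: 0={coor,t=1,log=q}
step 6 deliver 0→1: 1={part,t=1,log=q}
step 7 timeout(0): 0={coor,t=2,log=q}
step 8 deliver 0→1: 1={part,t=2,log=q}
step 9 deliver 1→0: —
step 10 deliver 2→1: —
step 11 crash(1): 1={✗part,t=2,log=q}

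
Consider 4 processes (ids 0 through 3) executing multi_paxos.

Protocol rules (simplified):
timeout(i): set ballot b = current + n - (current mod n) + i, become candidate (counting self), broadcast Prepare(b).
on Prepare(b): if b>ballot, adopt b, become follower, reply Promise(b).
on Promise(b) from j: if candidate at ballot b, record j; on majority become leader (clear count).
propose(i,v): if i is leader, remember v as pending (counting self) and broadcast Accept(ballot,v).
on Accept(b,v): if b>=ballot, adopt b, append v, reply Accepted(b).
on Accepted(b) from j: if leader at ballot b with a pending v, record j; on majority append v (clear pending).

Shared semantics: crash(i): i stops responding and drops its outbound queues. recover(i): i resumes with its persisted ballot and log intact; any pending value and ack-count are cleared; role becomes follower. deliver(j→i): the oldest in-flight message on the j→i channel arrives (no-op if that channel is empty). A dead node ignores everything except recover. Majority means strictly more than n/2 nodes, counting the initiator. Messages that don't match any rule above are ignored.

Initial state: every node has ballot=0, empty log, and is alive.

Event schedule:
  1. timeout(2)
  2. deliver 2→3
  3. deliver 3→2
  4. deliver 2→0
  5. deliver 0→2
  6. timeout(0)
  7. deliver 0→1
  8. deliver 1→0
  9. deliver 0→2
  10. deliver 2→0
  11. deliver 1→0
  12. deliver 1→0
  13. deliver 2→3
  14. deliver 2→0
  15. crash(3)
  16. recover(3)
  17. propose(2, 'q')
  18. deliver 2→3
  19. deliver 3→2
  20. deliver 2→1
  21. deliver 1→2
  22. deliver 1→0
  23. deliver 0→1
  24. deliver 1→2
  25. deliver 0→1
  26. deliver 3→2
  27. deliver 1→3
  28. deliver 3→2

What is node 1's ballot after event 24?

[1] timeout(2) → N2(cand b6 [-])
[2] deliver 2→3 → N3(foll b6 [-])
[3] deliver 3→2 → ∅
[4] deliver 2→0 → N0(foll b6 [-])
[5] deliver 0→2 → N2(lead b6 [-])
[6] timeout(0) → N0(cand b8 [-])
[7] deliver 0→1 → N1(foll b8 [-])
[8] deliver 1→0 → ∅
[9] deliver 0→2 → N2(foll b8 [-])
[10] deliver 2→0 → N0(lead b8 [-])
[11] deliver 1→0 → ∅
[12] deliver 1→0 → ∅
[13] deliver 2→3 → ∅
[14] deliver 2→0 → ∅
[15] crash(3) → N3(✗foll b6 [-])
[16] recover(3) → N3(foll b6 [-])
[17] propose(2,'q') → ∅
[18] deliver 2→3 → ∅
[19] deliver 3→2 → ∅
[20] deliver 2→1 → ∅
[21] deliver 1→2 → ∅
[22] deliver 1→0 → ∅
[23] deliver 0→1 → ∅
[24] deliver 1→2 → ∅

8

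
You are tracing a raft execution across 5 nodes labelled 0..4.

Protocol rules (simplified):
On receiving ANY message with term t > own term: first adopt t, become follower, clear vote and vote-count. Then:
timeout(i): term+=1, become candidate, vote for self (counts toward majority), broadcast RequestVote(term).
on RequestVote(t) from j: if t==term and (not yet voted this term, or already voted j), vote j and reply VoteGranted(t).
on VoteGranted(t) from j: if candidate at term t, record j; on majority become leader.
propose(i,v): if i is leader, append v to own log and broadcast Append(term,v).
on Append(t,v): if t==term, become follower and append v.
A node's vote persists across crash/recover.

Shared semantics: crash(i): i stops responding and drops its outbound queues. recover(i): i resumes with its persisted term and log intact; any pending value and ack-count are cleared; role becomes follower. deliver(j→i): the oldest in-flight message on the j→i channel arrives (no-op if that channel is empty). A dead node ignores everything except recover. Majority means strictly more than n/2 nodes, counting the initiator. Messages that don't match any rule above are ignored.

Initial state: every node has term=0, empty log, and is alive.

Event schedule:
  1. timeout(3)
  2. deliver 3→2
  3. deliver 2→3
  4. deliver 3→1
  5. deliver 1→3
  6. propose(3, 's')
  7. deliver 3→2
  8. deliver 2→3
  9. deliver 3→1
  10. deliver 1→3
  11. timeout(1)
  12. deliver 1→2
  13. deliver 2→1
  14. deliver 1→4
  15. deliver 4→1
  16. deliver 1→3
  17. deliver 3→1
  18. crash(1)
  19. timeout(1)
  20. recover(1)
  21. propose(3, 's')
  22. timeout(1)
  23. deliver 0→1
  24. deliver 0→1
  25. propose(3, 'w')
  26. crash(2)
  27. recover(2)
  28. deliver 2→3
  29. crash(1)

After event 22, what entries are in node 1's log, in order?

1. timeout(3):  <3:cand t1 ->
2. deliver 3→2:  <2:foll t1 ->
3. deliver 2→3:  nop
4. deliver 3→1:  <1:foll t1 ->
5. deliver 1→3:  <3:lead t1 ->
6. propose(3,'s'):  <3:lead t1 s>
7. deliver 3→2:  <2:foll t1 s>
8. deliver 2→3:  nop
9. deliver 3→1:  <1:foll t1 s>
10. deliver 1→3:  nop
11. timeout(1):  <1:cand t2 s>
12. deliver 1→2:  <2:foll t2 s>
13. deliver 2→1:  nop
14. deliver 1→4:  <4:foll t2 ->
15. deliver 4→1:  <1:lead t2 s>
16. deliver 1→3:  <3:foll t2 s>
17. deliver 3→1:  nop
18. crash(1):  <1:✗lead t2 s>
19. timeout(1):  nop
20. recover(1):  <1:foll t2 s>
21. propose(3,'s'):  nop
22. timeout(1):  <1:cand t3 s>

s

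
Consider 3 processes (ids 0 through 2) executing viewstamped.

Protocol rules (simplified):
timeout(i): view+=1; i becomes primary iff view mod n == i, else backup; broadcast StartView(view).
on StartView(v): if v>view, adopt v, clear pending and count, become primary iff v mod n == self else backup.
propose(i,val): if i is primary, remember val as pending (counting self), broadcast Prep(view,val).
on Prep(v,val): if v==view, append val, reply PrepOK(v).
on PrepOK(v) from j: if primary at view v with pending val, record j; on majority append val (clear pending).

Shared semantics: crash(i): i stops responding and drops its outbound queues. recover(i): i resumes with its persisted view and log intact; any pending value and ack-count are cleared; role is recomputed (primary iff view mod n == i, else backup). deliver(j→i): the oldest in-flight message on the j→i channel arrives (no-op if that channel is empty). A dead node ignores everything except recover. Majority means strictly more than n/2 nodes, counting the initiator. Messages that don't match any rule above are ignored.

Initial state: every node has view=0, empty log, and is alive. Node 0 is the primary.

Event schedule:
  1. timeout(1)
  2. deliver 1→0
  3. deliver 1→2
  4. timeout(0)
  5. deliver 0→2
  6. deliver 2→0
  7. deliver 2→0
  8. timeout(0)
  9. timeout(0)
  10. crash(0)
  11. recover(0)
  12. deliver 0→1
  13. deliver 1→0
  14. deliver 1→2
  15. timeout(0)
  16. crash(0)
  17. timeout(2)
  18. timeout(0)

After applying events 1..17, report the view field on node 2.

3

e1 timeout(1): 1[prim,v=1,-]
e2 deliver 1→0: 0[back,v=1,-]
e3 deliver 1→2: 2[back,v=1,-]
e4 timeout(0): 0[back,v=2,-]
e5 deliver 0→2: 2[prim,v=2,-]
e6 deliver 2→0: ·
e7 deliver 2→0: ·
e8 timeout(0): 0[prim,v=3,-]
e9 timeout(0): 0[back,v=4,-]
e10 crash(0): 0[✗back,v=4,-]
e11 recover(0): 0[back,v=4,-]
e12 deliver 0→1: ·
e13 deliver 1→0: ·
e14 deliver 1→2: ·
e15 timeout(0): 0[back,v=5,-]
e16 crash(0): 0[✗back,v=5,-]
e17 timeout(2): 2[back,v=3,-]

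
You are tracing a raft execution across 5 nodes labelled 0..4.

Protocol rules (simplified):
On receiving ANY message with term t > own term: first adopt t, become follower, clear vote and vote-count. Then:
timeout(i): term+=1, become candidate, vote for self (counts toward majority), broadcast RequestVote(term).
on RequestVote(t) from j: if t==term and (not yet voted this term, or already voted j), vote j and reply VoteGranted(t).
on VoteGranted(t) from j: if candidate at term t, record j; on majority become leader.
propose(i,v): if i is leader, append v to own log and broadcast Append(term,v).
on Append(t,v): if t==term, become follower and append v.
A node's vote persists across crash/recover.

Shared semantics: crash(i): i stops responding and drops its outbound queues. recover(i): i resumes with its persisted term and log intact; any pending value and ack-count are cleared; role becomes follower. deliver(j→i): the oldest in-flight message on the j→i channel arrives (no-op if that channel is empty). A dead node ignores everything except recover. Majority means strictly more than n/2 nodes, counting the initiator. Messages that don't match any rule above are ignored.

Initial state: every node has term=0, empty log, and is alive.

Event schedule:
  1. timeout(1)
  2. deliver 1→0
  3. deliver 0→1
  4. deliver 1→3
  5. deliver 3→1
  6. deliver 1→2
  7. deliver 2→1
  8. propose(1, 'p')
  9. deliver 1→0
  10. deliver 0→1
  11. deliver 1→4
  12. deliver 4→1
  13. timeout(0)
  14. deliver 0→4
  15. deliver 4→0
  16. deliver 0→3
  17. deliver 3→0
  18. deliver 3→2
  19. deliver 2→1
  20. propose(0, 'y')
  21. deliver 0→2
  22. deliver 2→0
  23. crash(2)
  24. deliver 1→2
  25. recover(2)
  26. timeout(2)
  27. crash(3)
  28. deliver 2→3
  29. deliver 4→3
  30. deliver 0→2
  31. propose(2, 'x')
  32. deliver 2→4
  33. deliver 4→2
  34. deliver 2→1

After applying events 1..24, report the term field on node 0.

1. timeout(1):  <1:cand t1 ->
2. deliver 1→0:  <0:foll t1 ->
3. deliver 0→1:  nop
4. deliver 1→3:  <3:foll t1 ->
5. deliver 3→1:  <1:lead t1 ->
6. deliver 1→2:  <2:foll t1 ->
7. deliver 2→1:  nop
8. propose(1,'p'):  <1:lead t1 p>
9. deliver 1→0:  <0:foll t1 p>
10. deliver 0→1:  nop
11. deliver 1→4:  <4:foll t1 ->
12. deliver 4→1:  nop
13. timeout(0):  <0:cand t2 p>
14. deliver 0→4:  <4:foll t2 ->
15. deliver 4→0:  nop
16. deliver 0→3:  <3:foll t2 ->
17. deliver 3→0:  <0:lead t2 p>
18. deliver 3→2:  nop
19. deliver 2→1:  nop
20. propose(0,'y'):  <0:lead t2 p,y>
21. deliver 0→2:  <2:foll t2 ->
22. deliver 2→0:  nop
23. crash(2):  <2:✗foll t2 ->
24. deliver 1→2:  nop

2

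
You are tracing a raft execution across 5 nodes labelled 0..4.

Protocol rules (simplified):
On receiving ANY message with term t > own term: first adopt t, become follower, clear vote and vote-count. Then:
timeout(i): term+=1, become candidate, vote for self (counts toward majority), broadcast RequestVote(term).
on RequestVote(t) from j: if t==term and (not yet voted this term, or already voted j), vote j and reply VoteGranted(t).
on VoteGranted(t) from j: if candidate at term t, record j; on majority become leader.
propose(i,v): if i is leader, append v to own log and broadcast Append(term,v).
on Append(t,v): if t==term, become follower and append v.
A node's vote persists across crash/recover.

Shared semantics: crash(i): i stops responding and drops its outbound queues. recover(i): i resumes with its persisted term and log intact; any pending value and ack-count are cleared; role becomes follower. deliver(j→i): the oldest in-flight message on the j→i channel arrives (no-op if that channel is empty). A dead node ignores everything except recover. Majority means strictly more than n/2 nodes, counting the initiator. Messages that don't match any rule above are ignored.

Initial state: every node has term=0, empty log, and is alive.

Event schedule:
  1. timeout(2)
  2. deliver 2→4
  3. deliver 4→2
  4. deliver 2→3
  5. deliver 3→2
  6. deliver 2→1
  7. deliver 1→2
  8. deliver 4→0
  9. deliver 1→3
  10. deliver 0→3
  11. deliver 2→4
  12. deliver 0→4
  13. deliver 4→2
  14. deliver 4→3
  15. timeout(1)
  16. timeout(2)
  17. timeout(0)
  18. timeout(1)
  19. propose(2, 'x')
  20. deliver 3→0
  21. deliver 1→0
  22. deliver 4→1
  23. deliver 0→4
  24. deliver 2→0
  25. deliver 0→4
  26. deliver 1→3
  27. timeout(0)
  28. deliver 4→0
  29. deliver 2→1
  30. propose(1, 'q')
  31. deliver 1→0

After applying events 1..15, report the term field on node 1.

2

after 1 — timeout(2): n2:cand/t1/[-]
after 2 — deliver 2→4: n4:foll/t1/[-]
after 3 — deliver 4→2: ·
after 4 — deliver 2→3: n3:foll/t1/[-]
after 5 — deliver 3→2: n2:lead/t1/[-]
after 6 — deliver 2→1: n1:foll/t1/[-]
after 7 — deliver 1→2: ·
after 8 — deliver 4→0: ·
after 9 — deliver 1→3: ·
after 10 — deliver 0→3: ·
after 11 — deliver 2→4: ·
after 12 — deliver 0→4: ·
after 13 — deliver 4→2: ·
after 14 — deliver 4→3: ·
after 15 — timeout(1): n1:cand/t2/[-]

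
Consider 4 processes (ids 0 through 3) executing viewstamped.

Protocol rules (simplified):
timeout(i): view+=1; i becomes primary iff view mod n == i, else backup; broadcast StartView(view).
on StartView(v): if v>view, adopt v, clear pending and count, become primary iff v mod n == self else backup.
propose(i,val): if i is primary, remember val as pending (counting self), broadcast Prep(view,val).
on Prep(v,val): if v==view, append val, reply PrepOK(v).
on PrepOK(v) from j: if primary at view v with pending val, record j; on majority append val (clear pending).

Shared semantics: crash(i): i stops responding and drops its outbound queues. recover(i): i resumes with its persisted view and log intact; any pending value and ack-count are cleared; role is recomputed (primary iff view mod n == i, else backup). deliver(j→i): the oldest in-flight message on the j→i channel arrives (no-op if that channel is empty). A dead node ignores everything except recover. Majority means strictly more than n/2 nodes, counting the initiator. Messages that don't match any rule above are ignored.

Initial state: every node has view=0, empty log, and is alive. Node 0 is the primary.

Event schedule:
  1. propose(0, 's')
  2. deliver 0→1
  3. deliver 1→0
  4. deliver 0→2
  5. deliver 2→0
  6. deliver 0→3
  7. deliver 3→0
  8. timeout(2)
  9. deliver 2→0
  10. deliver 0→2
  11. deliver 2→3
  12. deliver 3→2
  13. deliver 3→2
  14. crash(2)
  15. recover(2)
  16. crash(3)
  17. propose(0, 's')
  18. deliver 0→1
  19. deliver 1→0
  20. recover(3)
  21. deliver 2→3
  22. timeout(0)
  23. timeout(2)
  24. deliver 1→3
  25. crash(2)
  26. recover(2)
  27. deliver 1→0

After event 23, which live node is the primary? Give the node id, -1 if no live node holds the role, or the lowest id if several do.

[1] propose(0,'s') → ∅
[2] deliver 0→1 → N1(back v0 [s])
[3] deliver 1→0 → ∅
[4] deliver 0→2 → N2(back v0 [s])
[5] deliver 2→0 → N0(prim v0 [s])
[6] deliver 0→3 → N3(back v0 [s])
[7] deliver 3→0 → ∅
[8] timeout(2) → N2(back v1 [s])
[9] deliver 2→0 → N0(back v1 [s])
[10] deliver 0→2 → ∅
[11] deliver 2→3 → N3(back v1 [s])
[12] deliver 3→2 → ∅
[13] deliver 3→2 → ∅
[14] crash(2) → N2(✗back v1 [s])
[15] recover(2) → N2(back v1 [s])
[16] crash(3) → N3(✗back v1 [s])
[17] propose(0,'s') → ∅
[18] deliver 0→1 → ∅
[19] deliver 1→0 → ∅
[20] recover(3) → N3(back v1 [s])
[21] deliver 2→3 → ∅
[22] timeout(0) → N0(back v2 [s])
[23] timeout(2) → N2(prim v2 [s])

2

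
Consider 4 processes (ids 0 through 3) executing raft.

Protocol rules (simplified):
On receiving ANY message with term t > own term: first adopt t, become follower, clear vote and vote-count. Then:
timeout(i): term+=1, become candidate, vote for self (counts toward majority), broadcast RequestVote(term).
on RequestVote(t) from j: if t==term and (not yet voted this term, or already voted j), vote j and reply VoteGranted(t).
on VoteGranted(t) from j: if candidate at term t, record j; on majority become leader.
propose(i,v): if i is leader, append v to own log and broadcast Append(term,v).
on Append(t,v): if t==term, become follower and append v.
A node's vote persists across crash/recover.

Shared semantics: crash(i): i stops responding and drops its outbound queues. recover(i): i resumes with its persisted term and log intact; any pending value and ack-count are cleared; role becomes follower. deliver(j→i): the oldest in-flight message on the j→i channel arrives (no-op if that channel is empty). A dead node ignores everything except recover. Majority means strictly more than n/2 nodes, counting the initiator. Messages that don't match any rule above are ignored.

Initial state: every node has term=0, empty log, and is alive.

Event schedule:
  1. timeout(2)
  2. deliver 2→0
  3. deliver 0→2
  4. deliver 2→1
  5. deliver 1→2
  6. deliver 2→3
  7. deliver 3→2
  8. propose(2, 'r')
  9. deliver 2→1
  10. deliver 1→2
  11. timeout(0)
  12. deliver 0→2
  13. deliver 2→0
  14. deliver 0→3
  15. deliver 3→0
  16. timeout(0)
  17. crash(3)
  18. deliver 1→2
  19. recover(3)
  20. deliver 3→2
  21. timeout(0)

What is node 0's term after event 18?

3

after 1 — timeout(2): n2:cand/t1/[-]
after 2 — deliver 2→0: n0:foll/t1/[-]
after 3 — deliver 0→2: ·
after 4 — deliver 2→1: n1:foll/t1/[-]
after 5 — deliver 1→2: n2:lead/t1/[-]
after 6 — deliver 2→3: n3:foll/t1/[-]
after 7 — deliver 3→2: ·
after 8 — propose(2,'r'): n2:lead/t1/[r]
after 9 — deliver 2→1: n1:foll/t1/[r]
after 10 — deliver 1→2: ·
after 11 — timeout(0): n0:cand/t2/[-]
after 12 — deliver 0→2: n2:foll/t2/[r]
after 13 — deliver 2→0: ·
after 14 — deliver 0→3: n3:foll/t2/[-]
after 15 — deliver 3→0: ·
after 16 — timeout(0): n0:cand/t3/[-]
after 17 — crash(3): n3:✗foll/t2/[-]
after 18 — deliver 1→2: ·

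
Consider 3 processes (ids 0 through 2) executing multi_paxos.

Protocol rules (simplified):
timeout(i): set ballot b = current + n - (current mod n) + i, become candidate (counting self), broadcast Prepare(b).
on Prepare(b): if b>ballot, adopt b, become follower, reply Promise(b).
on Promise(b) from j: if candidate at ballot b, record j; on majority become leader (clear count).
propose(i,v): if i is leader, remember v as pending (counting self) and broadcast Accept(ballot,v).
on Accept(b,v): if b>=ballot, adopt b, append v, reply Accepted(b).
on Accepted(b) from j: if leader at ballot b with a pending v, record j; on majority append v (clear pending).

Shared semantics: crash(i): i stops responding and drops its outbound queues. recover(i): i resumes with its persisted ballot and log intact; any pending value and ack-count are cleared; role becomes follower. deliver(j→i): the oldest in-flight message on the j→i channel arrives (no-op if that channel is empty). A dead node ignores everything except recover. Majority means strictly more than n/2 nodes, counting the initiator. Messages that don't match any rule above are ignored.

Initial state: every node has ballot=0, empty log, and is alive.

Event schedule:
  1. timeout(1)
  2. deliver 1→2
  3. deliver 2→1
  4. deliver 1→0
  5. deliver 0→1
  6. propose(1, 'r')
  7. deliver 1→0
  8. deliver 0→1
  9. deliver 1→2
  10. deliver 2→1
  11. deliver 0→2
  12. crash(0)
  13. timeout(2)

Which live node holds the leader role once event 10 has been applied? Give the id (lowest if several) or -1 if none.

[1] timeout(1) → N1(cand b4 [-])
[2] deliver 1→2 → N2(foll b4 [-])
[3] deliver 2→1 → N1(lead b4 [-])
[4] deliver 1→0 → N0(foll b4 [-])
[5] deliver 0→1 → ∅
[6] propose(1,'r') → ∅
[7] deliver 1→0 → N0(foll b4 [r])
[8] deliver 0→1 → N1(lead b4 [r])
[9] deliver 1→2 → N2(foll b4 [r])
[10] deliver 2→1 → ∅

1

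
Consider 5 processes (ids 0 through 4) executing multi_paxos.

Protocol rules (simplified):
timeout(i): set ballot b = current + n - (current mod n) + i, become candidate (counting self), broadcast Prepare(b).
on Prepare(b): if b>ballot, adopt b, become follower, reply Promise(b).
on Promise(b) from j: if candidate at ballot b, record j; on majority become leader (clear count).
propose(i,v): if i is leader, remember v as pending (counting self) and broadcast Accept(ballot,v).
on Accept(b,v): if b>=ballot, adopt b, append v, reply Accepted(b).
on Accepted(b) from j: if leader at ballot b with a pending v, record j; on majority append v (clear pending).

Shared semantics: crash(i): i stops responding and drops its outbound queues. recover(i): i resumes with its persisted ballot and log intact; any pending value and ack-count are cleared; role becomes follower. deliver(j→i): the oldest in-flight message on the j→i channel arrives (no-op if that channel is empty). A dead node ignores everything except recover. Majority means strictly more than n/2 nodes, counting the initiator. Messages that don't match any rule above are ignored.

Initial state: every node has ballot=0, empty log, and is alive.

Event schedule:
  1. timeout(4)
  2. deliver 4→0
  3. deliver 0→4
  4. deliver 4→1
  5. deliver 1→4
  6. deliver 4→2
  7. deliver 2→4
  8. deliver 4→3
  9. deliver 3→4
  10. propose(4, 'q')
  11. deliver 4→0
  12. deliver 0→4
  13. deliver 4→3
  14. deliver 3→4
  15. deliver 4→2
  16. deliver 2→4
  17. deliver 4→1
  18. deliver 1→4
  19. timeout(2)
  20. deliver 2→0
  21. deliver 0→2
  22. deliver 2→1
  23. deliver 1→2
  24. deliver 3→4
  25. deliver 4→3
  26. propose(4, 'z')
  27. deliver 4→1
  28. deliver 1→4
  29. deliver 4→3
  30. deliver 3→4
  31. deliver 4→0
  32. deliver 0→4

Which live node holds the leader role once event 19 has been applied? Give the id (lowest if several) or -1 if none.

1. timeout(4):  <4:cand b9 ->
2. deliver 4→0:  <0:foll b9 ->
3. deliver 0→4:  nop
4. deliver 4→1:  <1:foll b9 ->
5. deliver 1→4:  <4:lead b9 ->
6. deliver 4→2:  <2:foll b9 ->
7. deliver 2→4:  nop
8. deliver 4→3:  <3:foll b9 ->
9. deliver 3→4:  nop
10. propose(4,'q'):  nop
11. deliver 4→0:  <0:foll b9 q>
12. deliver 0→4:  nop
13. deliver 4→3:  <3:foll b9 q>
14. deliver 3→4:  <4:lead b9 q>
15. deliver 4→2:  <2:foll b9 q>
16. deliver 2→4:  nop
17. deliver 4→1:  <1:foll b9 q>
18. deliver 1→4:  nop
19. timeout(2):  <2:cand b12 q>

4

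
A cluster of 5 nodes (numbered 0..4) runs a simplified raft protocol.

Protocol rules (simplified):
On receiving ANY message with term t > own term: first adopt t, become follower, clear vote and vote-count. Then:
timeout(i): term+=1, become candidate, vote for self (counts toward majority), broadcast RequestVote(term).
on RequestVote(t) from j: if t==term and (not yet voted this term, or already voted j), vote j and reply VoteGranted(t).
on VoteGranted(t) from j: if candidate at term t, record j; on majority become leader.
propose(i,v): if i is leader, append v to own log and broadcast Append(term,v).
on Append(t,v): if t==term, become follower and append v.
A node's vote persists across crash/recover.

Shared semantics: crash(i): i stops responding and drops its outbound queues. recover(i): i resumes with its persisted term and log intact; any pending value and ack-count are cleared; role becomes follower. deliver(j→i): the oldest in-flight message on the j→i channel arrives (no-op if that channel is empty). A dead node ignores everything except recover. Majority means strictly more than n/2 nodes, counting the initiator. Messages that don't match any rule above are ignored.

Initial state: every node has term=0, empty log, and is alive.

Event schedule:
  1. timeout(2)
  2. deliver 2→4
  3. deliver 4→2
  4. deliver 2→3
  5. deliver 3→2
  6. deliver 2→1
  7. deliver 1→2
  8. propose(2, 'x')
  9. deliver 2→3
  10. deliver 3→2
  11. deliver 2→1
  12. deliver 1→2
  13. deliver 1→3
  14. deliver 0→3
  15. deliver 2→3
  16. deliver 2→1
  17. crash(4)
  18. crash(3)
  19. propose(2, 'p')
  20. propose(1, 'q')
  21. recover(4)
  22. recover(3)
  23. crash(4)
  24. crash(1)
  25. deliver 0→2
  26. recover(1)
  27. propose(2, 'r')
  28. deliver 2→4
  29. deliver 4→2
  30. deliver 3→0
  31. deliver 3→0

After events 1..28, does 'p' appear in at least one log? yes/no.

e1 timeout(2): 2[cand,t=1,-]
e2 deliver 2→4: 4[foll,t=1,-]
e3 deliver 4→2: ·
e4 deliver 2→3: 3[foll,t=1,-]
e5 deliver 3→2: 2[lead,t=1,-]
e6 deliver 2→1: 1[foll,t=1,-]
e7 deliver 1→2: ·
e8 propose(2,'x'): 2[lead,t=1,x]
e9 deliver 2→3: 3[foll,t=1,x]
e10 deliver 3→2: ·
e11 deliver 2→1: 1[foll,t=1,x]
e12 deliver 1→2: ·
e13 deliver 1→3: ·
e14 deliver 0→3: ·
e15 deliver 2→3: ·
e16 deliver 2→1: ·
e17 crash(4): 4[✗foll,t=1,-]
e18 crash(3): 3[✗foll,t=1,x]
e19 propose(2,'p'): 2[lead,t=1,x,p]
e20 propose(1,'q'): ·
e21 recover(4): 4[foll,t=1,-]
e22 recover(3): 3[foll,t=1,x]
e23 crash(4): 4[✗foll,t=1,-]
e24 crash(1): 1[✗foll,t=1,x]
e25 deliver 0→2: ·
e26 recover(1): 1[foll,t=1,x]
e27 propose(2,'r'): 2[lead,t=1,x,p,r]
e28 deliver 2→4: ·

yes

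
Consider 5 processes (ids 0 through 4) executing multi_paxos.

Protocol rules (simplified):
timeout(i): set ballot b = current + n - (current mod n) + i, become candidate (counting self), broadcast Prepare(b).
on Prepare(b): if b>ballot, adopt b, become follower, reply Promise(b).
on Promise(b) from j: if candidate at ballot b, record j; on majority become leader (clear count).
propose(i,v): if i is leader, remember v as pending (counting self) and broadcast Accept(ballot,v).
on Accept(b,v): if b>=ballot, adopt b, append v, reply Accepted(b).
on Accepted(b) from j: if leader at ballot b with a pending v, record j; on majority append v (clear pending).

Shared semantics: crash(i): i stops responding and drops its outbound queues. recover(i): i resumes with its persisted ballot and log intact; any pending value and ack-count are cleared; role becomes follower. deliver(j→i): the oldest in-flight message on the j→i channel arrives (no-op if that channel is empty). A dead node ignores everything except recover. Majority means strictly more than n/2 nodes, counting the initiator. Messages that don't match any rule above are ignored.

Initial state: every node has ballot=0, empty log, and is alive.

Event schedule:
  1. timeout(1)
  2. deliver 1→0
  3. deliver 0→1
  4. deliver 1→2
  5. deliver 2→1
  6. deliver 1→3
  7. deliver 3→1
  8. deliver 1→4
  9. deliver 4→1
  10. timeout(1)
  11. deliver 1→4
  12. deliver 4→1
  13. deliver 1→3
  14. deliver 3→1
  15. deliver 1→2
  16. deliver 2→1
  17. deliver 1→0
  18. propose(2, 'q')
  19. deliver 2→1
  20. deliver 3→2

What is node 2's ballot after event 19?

11

[1] timeout(1) → N1(cand b6 [-])
[2] deliver 1→0 → N0(foll b6 [-])
[3] deliver 0→1 → ∅
[4] deliver 1→2 → N2(foll b6 [-])
[5] deliver 2→1 → N1(lead b6 [-])
[6] deliver 1→3 → N3(foll b6 [-])
[7] deliver 3→1 → ∅
[8] deliver 1→4 → N4(foll b6 [-])
[9] deliver 4→1 → ∅
[10] timeout(1) → N1(cand b11 [-])
[11] deliver 1→4 → N4(foll b11 [-])
[12] deliver 4→1 → ∅
[13] deliver 1→3 → N3(foll b11 [-])
[14] deliver 3→1 → N1(lead b11 [-])
[15] deliver 1→2 → N2(foll b11 [-])
[16] deliver 2→1 → ∅
[17] deliver 1→0 → N0(foll b11 [-])
[18] propose(2,'q') → ∅
[19] deliver 2→1 → ∅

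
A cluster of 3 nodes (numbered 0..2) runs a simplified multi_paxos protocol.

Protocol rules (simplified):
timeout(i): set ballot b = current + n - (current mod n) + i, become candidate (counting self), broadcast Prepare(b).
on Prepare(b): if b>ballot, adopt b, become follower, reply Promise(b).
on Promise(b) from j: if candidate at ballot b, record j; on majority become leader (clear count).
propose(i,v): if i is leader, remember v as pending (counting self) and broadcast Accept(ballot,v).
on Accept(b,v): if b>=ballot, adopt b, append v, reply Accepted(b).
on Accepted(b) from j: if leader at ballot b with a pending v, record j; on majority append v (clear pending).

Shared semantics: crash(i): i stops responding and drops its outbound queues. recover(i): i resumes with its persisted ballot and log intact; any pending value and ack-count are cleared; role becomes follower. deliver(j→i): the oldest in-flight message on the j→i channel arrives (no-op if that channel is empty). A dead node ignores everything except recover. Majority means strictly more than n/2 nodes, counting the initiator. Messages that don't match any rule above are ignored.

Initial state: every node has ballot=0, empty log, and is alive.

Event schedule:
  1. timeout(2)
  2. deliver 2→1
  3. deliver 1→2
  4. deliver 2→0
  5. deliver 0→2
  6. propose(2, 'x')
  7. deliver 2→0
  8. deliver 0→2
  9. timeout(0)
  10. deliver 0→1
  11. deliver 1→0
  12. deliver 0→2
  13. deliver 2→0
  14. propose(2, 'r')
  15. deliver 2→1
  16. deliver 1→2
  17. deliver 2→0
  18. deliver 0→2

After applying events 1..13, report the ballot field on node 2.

step 1 timeout(2): 2={cand,b=5,log=-}
step 2 deliver 2→1: 1={foll,b=5,log=-}
step 3 deliver 1→2: 2={lead,b=5,log=-}
step 4 deliver 2→0: 0={foll,b=5,log=-}
step 5 deliver 0→2: —
step 6 propose(2,'x'): —
step 7 deliver 2→0: 0={foll,b=5,log=x}
step 8 deliver 0→2: 2={lead,b=5,log=x}
step 9 timeout(0): 0={cand,b=6,log=x}
step 10 deliver 0→1: 1={foll,b=6,log=-}
step 11 deliver 1→0: 0={lead,b=6,log=x}
step 12 deliver 0→2: 2={foll,b=6,log=x}
step 13 deliver 2→0: —

6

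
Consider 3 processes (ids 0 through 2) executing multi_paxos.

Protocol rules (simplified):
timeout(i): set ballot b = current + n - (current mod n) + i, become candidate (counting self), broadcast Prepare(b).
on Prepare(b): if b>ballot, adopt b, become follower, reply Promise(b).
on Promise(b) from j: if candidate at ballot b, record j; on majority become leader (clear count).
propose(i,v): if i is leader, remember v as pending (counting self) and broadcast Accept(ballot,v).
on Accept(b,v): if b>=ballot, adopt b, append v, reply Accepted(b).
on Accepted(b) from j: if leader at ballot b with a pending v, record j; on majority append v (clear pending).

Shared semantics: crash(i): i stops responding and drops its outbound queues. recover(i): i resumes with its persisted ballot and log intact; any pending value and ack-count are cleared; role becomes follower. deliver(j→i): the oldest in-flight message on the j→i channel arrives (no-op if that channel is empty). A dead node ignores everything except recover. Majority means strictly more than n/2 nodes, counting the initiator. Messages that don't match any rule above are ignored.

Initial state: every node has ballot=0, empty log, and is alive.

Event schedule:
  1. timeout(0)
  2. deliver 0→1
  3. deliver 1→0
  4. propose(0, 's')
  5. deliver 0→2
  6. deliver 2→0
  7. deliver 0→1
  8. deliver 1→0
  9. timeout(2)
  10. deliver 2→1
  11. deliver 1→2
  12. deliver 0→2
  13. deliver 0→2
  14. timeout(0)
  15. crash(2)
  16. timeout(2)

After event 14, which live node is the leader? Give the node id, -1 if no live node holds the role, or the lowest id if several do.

2

1. timeout(0):  <0:cand b3 ->
2. deliver 0→1:  <1:foll b3 ->
3. deliver 1→0:  <0:lead b3 ->
4. propose(0,'s'):  nop
5. deliver 0→2:  <2:foll b3 ->
6. deliver 2→0:  nop
7. deliver 0→1:  <1:foll b3 s>
8. deliver 1→0:  <0:lead b3 s>
9. timeout(2):  <2:cand b8 ->
10. deliver 2→1:  <1:foll b8 s>
11. deliver 1→2:  <2:lead b8 ->
12. deliver 0→2:  nop
13. deliver 0→2:  nop
14. timeout(0):  <0:cand b6 s>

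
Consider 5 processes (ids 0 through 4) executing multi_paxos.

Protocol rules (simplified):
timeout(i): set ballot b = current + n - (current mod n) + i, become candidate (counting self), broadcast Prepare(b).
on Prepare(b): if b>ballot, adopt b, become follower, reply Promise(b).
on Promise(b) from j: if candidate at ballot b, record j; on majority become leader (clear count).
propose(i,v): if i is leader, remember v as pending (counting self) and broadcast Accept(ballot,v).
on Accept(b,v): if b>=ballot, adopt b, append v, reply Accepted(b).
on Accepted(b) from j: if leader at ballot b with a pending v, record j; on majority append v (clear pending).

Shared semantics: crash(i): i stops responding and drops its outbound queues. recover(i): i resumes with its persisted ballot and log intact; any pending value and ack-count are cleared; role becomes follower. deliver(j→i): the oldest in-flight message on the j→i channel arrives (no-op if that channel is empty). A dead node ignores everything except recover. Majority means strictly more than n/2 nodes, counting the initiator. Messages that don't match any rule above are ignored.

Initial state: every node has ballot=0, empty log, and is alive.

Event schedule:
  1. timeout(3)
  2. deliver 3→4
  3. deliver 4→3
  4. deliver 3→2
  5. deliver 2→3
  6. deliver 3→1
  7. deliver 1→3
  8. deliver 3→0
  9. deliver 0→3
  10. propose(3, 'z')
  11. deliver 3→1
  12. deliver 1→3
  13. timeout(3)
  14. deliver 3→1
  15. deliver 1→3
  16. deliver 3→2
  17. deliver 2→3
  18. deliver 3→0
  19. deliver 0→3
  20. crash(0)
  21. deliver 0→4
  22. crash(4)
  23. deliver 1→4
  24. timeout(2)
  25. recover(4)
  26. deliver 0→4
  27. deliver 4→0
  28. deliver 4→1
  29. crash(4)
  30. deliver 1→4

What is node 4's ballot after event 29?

8

1. timeout(3):  <3:cand b8 ->
2. deliver 3→4:  <4:foll b8 ->
3. deliver 4→3:  nop
4. deliver 3→2:  <2:foll b8 ->
5. deliver 2→3:  <3:lead b8 ->
6. deliver 3→1:  <1:foll b8 ->
7. deliver 1→3:  nop
8. deliver 3→0:  <0:foll b8 ->
9. deliver 0→3:  nop
10. propose(3,'z'):  nop
11. deliver 3→1:  <1:foll b8 z>
12. deliver 1→3:  nop
13. timeout(3):  <3:cand b13 ->
14. deliver 3→1:  <1:foll b13 z>
15. deliver 1→3:  nop
16. deliver 3→2:  <2:foll b8 z>
17. deliver 2→3:  nop
18. deliver 3→0:  <0:foll b8 z>
19. deliver 0→3:  nop
20. crash(0):  <0:✗foll b8 z>
21. deliver 0→4:  nop
22. crash(4):  <4:✗foll b8 ->
23. deliver 1→4:  nop
24. timeout(2):  <2:cand b12 z>
25. recover(4):  <4:foll b8 ->
26. deliver 0→4:  nop
27. deliver 4→0:  nop
28. deliver 4→1:  nop
29. crash(4):  <4:✗foll b8 ->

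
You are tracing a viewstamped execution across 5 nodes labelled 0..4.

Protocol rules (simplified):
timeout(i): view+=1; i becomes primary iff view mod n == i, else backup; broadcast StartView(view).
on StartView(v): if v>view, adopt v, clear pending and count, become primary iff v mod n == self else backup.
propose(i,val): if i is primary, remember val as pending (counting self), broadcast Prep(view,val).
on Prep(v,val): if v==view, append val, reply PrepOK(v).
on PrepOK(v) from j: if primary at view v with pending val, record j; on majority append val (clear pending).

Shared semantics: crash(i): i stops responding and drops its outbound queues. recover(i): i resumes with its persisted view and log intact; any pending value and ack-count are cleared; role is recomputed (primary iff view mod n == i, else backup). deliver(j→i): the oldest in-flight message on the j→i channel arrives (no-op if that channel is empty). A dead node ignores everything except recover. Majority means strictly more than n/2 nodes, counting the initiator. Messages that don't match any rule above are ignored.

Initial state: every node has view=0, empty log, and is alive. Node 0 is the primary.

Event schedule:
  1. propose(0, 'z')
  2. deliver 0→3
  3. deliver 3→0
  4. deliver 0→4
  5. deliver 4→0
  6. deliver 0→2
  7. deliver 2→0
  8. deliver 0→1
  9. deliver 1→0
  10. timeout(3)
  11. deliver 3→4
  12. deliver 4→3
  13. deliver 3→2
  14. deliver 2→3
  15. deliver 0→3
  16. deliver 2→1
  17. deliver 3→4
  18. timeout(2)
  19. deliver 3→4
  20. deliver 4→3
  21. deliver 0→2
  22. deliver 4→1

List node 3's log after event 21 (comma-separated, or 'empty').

after 1 — propose(0,'z'): ·
after 2 — deliver 0→3: n3:back/v0/[z]
after 3 — deliver 3→0: ·
after 4 — deliver 0→4: n4:back/v0/[z]
after 5 — deliver 4→0: n0:prim/v0/[z]
after 6 — deliver 0→2: n2:back/v0/[z]
after 7 — deliver 2→0: ·
after 8 — deliver 0→1: n1:back/v0/[z]
after 9 — deliver 1→0: ·
after 10 — timeout(3): n3:back/v1/[z]
after 11 — deliver 3→4: n4:back/v1/[z]
after 12 — deliver 4→3: ·
after 13 — deliver 3→2: n2:back/v1/[z]
after 14 — deliver 2→3: ·
after 15 — deliver 0→3: ·
after 16 — deliver 2→1: ·
after 17 — deliver 3→4: ·
after 18 — timeout(2): n2:prim/v2/[z]
after 19 — deliver 3→4: ·
after 20 — deliver 4→3: ·
after 21 — deliver 0→2: ·

z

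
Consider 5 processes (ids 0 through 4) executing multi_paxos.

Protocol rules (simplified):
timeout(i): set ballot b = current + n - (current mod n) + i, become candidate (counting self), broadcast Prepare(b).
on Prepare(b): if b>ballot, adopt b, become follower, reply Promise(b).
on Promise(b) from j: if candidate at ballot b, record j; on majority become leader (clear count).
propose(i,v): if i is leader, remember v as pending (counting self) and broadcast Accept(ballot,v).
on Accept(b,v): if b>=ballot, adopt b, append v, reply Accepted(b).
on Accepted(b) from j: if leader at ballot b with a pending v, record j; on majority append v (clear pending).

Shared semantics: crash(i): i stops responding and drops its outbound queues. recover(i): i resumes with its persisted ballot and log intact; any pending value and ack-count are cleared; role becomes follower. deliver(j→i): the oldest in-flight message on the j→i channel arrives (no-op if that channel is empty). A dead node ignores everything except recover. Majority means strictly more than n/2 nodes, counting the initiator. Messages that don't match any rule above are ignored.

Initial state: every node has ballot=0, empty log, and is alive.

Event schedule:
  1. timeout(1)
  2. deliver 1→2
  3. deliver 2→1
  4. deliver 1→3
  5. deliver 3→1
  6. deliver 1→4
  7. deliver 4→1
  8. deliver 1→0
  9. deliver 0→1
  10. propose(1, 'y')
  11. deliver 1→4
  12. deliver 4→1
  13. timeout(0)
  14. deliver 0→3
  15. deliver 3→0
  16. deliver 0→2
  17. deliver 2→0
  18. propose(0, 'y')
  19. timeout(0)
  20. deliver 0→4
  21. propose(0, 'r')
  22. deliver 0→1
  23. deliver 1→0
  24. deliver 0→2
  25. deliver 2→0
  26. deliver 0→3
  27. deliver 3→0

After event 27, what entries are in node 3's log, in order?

e1 timeout(1): 1[cand,b=6,-]
e2 deliver 1→2: 2[foll,b=6,-]
e3 deliver 2→1: ·
e4 deliver 1→3: 3[foll,b=6,-]
e5 deliver 3→1: 1[lead,b=6,-]
e6 deliver 1→4: 4[foll,b=6,-]
e7 deliver 4→1: ·
e8 deliver 1→0: 0[foll,b=6,-]
e9 deliver 0→1: ·
e10 propose(1,'y'): ·
e11 deliver 1→4: 4[foll,b=6,y]
e12 deliver 4→1: ·
e13 timeout(0): 0[cand,b=10,-]
e14 deliver 0→3: 3[foll,b=10,-]
e15 deliver 3→0: ·
e16 deliver 0→2: 2[foll,b=10,-]
e17 deliver 2→0: 0[lead,b=10,-]
e18 propose(0,'y'): ·
e19 timeout(0): 0[cand,b=15,-]
e20 deliver 0→4: 4[foll,b=10,y]
e21 propose(0,'r'): ·
e22 deliver 0→1: 1[foll,b=10,-]
e23 deliver 1→0: ·
e24 deliver 0→2: 2[foll,b=10,y]
e25 deliver 2→0: ·
e26 deliver 0→3: 3[foll,b=10,y]
e27 deliver 3→0: ·

y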